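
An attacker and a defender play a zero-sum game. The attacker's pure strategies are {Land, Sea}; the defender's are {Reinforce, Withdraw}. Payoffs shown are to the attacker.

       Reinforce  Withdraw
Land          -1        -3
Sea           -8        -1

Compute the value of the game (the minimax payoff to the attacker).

Row minima: Land → -3, Sea → -8; maximin = -3.
Column maxima: Reinforce → -1, Withdraw → -1; minimax = -1.
-3 ≠ -1, so there is no saddle point; optimal play is mixed.
Let the attacker play Land with probability p. Expected payoff against Reinforce: (-1)p + (-8)(1−p) = 7p − 8; against Withdraw: (-3)p + (-1)(1−p) = −2p − 1.
Setting these equal: 7p − 8 = −2p − 1 ⇒ 9p = 7 ⇒ p = 7/9, and the value is (7)·(7/9) − 8 = -23/9.
For the defender: with q = P(Reinforce), equating Land's and Sea's payoffs gives 2q − 3 = −7q − 1 ⇒ q = 2/9.

-23/9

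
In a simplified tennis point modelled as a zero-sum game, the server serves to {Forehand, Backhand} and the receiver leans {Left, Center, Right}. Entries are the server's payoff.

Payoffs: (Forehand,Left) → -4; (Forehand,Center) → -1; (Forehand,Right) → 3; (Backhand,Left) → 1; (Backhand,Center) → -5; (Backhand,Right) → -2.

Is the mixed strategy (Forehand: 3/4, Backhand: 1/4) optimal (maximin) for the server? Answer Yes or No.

No

Against Left this mix gives (3/4)·(-4) + (1/4)·1 = -11/4.
Against Center this mix gives (3/4)·(-1) + (1/4)·(-5) = -2.
Against Right this mix gives (3/4)·3 + (1/4)·(-2) = 7/4.
The receiver will play Left, holding the server to -11/4. Shifting weight toward the row that does better against Left would raise this floor (the equalizing mix achieves -7/3 against both Left and Center), so the proposed strategy is not optimal.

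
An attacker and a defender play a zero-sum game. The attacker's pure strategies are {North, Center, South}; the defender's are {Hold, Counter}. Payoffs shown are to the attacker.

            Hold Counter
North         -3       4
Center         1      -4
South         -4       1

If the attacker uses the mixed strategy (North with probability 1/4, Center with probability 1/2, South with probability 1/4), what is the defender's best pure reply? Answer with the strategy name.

If the defender plays Hold, the attacker's expected payoff is (1/4)·(-3) + (1/2)·1 + (1/4)·(-4) = -5/4.
If the defender plays Counter, the attacker's expected payoff is (1/4)·4 + (1/2)·(-4) + (1/4)·1 = -3/4.
The defender minimizes the attacker's payoff; the smallest is -5/4, so the best response is Hold.

Hold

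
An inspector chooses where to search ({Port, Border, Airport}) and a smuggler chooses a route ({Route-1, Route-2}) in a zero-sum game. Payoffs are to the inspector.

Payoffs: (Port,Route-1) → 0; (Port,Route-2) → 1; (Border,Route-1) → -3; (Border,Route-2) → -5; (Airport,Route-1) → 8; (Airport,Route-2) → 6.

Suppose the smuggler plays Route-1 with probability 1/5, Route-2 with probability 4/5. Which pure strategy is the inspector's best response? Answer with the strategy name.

Expected payoff of Port: (1/5)·0 + (4/5)·1 = 4/5.
Expected payoff of Border: (1/5)·(-3) + (4/5)·(-5) = -23/5.
Expected payoff of Airport: (1/5)·8 + (4/5)·6 = 32/5.
The largest is 32/5, so the inspector's best response is Airport.

Airport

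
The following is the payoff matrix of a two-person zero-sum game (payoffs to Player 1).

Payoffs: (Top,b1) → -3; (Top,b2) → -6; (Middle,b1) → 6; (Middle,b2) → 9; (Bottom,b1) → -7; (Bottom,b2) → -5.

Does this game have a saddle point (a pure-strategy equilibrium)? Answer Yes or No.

Yes

Row minima: Top → -6, Middle → 6, Bottom → -7; maximin = 6.
Column maxima: b1 → 6, b2 → 9; minimax = 6.
maximin = minimax = 6, so a saddle point exists.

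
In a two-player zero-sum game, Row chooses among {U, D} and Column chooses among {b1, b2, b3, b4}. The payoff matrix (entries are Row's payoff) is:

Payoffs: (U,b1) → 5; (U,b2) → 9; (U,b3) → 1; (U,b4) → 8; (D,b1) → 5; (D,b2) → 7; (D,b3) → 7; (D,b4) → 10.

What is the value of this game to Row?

5

Row minima: U → 1, D → 5; maximin = 5.
Column maxima: b1 → 5, b2 → 9, b3 → 7, b4 → 10; minimax = 5.
Since maximin = minimax = 5, there is a saddle point and the value is 5.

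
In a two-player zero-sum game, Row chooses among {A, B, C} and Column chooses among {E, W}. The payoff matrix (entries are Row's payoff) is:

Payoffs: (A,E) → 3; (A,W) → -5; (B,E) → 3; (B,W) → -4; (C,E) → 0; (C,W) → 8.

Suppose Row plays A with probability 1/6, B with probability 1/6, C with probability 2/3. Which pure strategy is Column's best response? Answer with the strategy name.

If Column plays E, Row's expected payoff is (1/6)·3 + (1/6)·3 + (2/3)·0 = 1.
If Column plays W, Row's expected payoff is (1/6)·(-5) + (1/6)·(-4) + (2/3)·8 = 23/6.
Column minimizes Row's payoff; the smallest is 1, so the best response is E.

E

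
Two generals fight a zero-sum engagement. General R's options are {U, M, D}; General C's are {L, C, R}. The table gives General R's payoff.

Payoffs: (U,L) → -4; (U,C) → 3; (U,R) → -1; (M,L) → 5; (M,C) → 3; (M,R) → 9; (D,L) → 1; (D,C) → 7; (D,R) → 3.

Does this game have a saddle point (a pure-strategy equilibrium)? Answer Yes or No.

No

Row minima: U → -4, M → 3, D → 1; maximin = 3.
Column maxima: L → 5, C → 7, R → 9; minimax = 5.
3 ≠ 5, so no pure-strategy equilibrium exists.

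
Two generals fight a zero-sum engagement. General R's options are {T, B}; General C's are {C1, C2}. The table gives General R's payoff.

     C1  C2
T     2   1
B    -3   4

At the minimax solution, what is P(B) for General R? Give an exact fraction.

Row minima: T → 1, B → -3; maximin = 1.
Column maxima: C1 → 2, C2 → 4; minimax = 2.
1 ≠ 2, so there is no saddle point; optimal play is mixed.
Let General R play T with probability p. Expected payoff against C1: 2p + (-3)(1−p) = 5p − 3; against C2: 1p + 4(1−p) = −3p + 4.
Setting these equal: 5p − 3 = −3p + 4 ⇒ 8p = 7 ⇒ p = 7/8, and the value is (5)·(7/8) − 3 = 11/8.
For General C: with q = P(C1), equating T's and B's payoffs gives q + 1 = −7q + 4 ⇒ q = 3/8.

1/8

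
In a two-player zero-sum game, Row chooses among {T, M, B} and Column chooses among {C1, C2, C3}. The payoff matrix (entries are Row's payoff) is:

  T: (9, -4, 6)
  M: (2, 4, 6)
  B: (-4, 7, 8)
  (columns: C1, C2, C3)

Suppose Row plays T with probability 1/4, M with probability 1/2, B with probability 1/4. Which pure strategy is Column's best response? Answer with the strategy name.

If Column plays C1, Row's expected payoff is (1/4)·9 + (1/2)·2 + (1/4)·(-4) = 9/4.
If Column plays C2, Row's expected payoff is (1/4)·(-4) + (1/2)·4 + (1/4)·7 = 11/4.
If Column plays C3, Row's expected payoff is (1/4)·6 + (1/2)·6 + (1/4)·8 = 13/2.
Column minimizes Row's payoff; the smallest is 9/4, so the best response is C1.

C1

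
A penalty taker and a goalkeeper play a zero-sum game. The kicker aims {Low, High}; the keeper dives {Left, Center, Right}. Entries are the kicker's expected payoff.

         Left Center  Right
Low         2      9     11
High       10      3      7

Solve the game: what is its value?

Row minima: Low → 2, High → 3; maximin = 3.
Column maxima: Left → 10, Center → 9, Right → 11; minimax = 9.
3 ≠ 9, so there is no saddle point; optimal play is mixed.
Right is strictly dominated by Center (it gives the kicker strictly more in every row), so the keeper never plays it.
On the remaining 2×2 (Low, High vs Left, Center):
Let the kicker play Low with probability p. Expected payoff against Left: 2p + 10(1−p) = −8p + 10; against Center: 9p + 3(1−p) = 6p + 3.
Setting these equal: −8p + 10 = 6p + 3 ⇒ −14p = -7 ⇒ p = 1/2, and the value is (-8)·(1/2) + 10 = 6.
For the keeper: with q = P(Left), equating Low's and High's payoffs gives −7q + 9 = 7q + 3 ⇒ q = 3/7.

6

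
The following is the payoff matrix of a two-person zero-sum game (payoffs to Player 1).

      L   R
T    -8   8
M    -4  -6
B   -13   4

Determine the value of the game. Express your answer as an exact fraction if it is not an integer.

-40/9

Row minima: T → -8, M → -6, B → -13; maximin = -6.
Column maxima: L → -4, R → 8; minimax = -4.
-6 ≠ -4, so there is no saddle point; optimal play is mixed.
B is strictly dominated by T, so Player 1 never plays it.
On the remaining 2×2 (T, M vs L, R):
Let Player 1 play T with probability p. Expected payoff against L: (-8)p + (-4)(1−p) = −4p − 4; against R: 8p + (-6)(1−p) = 14p − 6.
Setting these equal: −4p − 4 = 14p − 6 ⇒ −18p = -2 ⇒ p = 1/9, and the value is (-4)·(1/9) − 4 = -40/9.
For Player 2: with q = P(L), equating T's and M's payoffs gives −16q + 8 = 2q − 6 ⇒ q = 7/9.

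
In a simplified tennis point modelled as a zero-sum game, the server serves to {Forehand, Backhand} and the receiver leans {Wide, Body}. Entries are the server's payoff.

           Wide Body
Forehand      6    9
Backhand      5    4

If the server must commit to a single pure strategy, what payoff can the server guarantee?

6

Row minima: Forehand → 6, Backhand → 4.
The best of these is 6.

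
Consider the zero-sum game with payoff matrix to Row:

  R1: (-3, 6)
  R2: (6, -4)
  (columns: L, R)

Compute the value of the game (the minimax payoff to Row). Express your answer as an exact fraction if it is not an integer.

24/19

Row minima: R1 → -3, R2 → -4; maximin = -3.
Column maxima: L → 6, R → 6; minimax = 6.
-3 ≠ 6, so there is no saddle point; optimal play is mixed.
Let Row play R1 with probability p. Expected payoff against L: (-3)p + 6(1−p) = −9p + 6; against R: 6p + (-4)(1−p) = 10p − 4.
Setting these equal: −9p + 6 = 10p − 4 ⇒ −19p = -10 ⇒ p = 10/19, and the value is (-9)·(10/19) + 6 = 24/19.
For Column: with q = P(L), equating R1's and R2's payoffs gives −9q + 6 = 10q − 4 ⇒ q = 10/19.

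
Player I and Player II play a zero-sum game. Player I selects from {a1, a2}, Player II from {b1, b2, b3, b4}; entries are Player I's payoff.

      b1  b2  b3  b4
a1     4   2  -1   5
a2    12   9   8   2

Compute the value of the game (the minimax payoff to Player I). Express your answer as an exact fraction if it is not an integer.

7/2

Row minima: a1 → -1, a2 → 2; maximin = 2.
Column maxima: b1 → 12, b2 → 9, b3 → 8, b4 → 5; minimax = 5.
2 ≠ 5, so there is no saddle point; optimal play is mixed.
b1 is strictly dominated by b2 (it gives Player I strictly more in every row), so Player II never plays it.
b2 is strictly dominated by b3 (it gives Player I strictly more in every row), so Player II never plays it.
On the remaining 2×2 (a1, a2 vs b3, b4):
Let Player I play a1 with probability p. Expected payoff against b3: (-1)p + 8(1−p) = −9p + 8; against b4: 5p + 2(1−p) = 3p + 2.
Setting these equal: −9p + 8 = 3p + 2 ⇒ −12p = -6 ⇒ p = 1/2, and the value is (-9)·(1/2) + 8 = 7/2.
For Player II: with q = P(b3), equating a1's and a2's payoffs gives −6q + 5 = 6q + 2 ⇒ q = 1/4.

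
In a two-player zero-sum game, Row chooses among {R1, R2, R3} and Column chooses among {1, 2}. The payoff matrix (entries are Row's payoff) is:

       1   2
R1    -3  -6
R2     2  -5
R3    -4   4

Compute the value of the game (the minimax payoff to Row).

-4/5

Row minima: R1 → -6, R2 → -5, R3 → -4; maximin = -4.
Column maxima: 1 → 2, 2 → 4; minimax = 2.
-4 ≠ 2, so there is no saddle point; optimal play is mixed.
R1 is strictly dominated by R2, so Row never plays it.
On the remaining 2×2 (R2, R3 vs 1, 2):
Let Row play R2 with probability p. Expected payoff against 1: 2p + (-4)(1−p) = 6p − 4; against 2: (-5)p + 4(1−p) = −9p + 4.
Setting these equal: 6p − 4 = −9p + 4 ⇒ 15p = 8 ⇒ p = 8/15, and the value is (6)·(8/15) − 4 = -4/5.
For Column: with q = P(1), equating R2's and R3's payoffs gives 7q − 5 = −8q + 4 ⇒ q = 3/5.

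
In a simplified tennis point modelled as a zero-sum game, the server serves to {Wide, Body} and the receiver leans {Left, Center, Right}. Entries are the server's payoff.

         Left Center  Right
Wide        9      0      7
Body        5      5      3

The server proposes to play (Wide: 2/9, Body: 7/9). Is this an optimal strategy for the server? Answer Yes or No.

Yes

Against Left this mix gives (2/9)·9 + (7/9)·5 = 53/9.
Against Center this mix gives (2/9)·0 + (7/9)·5 = 35/9.
Against Right this mix gives (2/9)·7 + (7/9)·3 = 35/9.
All of the receiver's active replies (Center, Right) yield 35/9, and no column does worse for the server. The mix makes the receiver indifferent and guarantees 35/9, so it is optimal.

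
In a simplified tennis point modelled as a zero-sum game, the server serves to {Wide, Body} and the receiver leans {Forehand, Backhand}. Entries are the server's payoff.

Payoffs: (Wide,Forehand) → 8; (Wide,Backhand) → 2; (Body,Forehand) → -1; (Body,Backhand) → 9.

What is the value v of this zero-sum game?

Row minima: Wide → 2, Body → -1; maximin = 2.
Column maxima: Forehand → 8, Backhand → 9; minimax = 8.
2 ≠ 8, so there is no saddle point; optimal play is mixed.
Let the server play Wide with probability p. Expected payoff against Forehand: 8p + (-1)(1−p) = 9p − 1; against Backhand: 2p + 9(1−p) = −7p + 9.
Setting these equal: 9p − 1 = −7p + 9 ⇒ 16p = 10 ⇒ p = 5/8, and the value is (9)·(5/8) − 1 = 37/8.
For the receiver: with q = P(Forehand), equating Wide's and Body's payoffs gives 6q + 2 = −10q + 9 ⇒ q = 7/16.

37/8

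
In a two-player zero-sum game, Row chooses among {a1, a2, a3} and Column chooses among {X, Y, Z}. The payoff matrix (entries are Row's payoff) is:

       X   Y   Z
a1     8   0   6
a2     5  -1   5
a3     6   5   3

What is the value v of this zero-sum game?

15/4

Row minima: a1 → 0, a2 → -1, a3 → 3; maximin = 3.
Column maxima: X → 8, Y → 5, Z → 6; minimax = 5.
3 ≠ 5, so there is no saddle point; optimal play is mixed.
a2 is strictly dominated by a1, so Row never plays it.
X is strictly dominated by Y (it gives Row strictly more in every row), so Column never plays it.
On the remaining 2×2 (a1, a3 vs Y, Z):
Let Row play a1 with probability p. Expected payoff against Y: 0p + 5(1−p) = −5p + 5; against Z: 6p + 3(1−p) = 3p + 3.
Setting these equal: −5p + 5 = 3p + 3 ⇒ −8p = -2 ⇒ p = 1/4, and the value is (-5)·(1/4) + 5 = 15/4.
For Column: with q = P(Y), equating a1's and a3's payoffs gives −6q + 6 = 2q + 3 ⇒ q = 3/8.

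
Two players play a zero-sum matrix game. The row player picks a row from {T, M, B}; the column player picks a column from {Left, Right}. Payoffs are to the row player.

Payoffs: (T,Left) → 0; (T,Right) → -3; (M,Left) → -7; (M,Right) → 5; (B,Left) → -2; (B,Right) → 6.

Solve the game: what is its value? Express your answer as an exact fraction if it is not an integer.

Row minima: T → -3, M → -7, B → -2; maximin = -2.
Column maxima: Left → 0, Right → 6; minimax = 0.
-2 ≠ 0, so there is no saddle point; optimal play is mixed.
M is strictly dominated by B, so the row player never plays it.
On the remaining 2×2 (T, B vs Left, Right):
Let the row player play T with probability p. Expected payoff against Left: 0p + (-2)(1−p) = 2p − 2; against Right: (-3)p + 6(1−p) = −9p + 6.
Setting these equal: 2p − 2 = −9p + 6 ⇒ 11p = 8 ⇒ p = 8/11, and the value is (2)·(8/11) − 2 = -6/11.
For the column player: with q = P(Left), equating T's and B's payoffs gives 3q − 3 = −8q + 6 ⇒ q = 9/11.

-6/11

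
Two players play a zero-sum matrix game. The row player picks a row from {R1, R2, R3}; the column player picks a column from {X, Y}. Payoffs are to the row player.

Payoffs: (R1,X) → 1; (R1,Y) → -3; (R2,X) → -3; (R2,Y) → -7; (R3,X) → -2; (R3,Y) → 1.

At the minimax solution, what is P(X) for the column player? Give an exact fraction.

4/7

Row minima: R1 → -3, R2 → -7, R3 → -2; maximin = -2.
Column maxima: X → 1, Y → 1; minimax = 1.
-2 ≠ 1, so there is no saddle point; optimal play is mixed.
R2 is strictly dominated by R1, so the row player never plays it.
On the remaining 2×2 (R1, R3 vs X, Y):
Let the row player play R1 with probability p. Expected payoff against X: 1p + (-2)(1−p) = 3p − 2; against Y: (-3)p + 1(1−p) = −4p + 1.
Setting these equal: 3p − 2 = −4p + 1 ⇒ 7p = 3 ⇒ p = 3/7, and the value is (3)·(3/7) − 2 = -5/7.
For the column player: with q = P(X), equating R1's and R3's payoffs gives 4q − 3 = −3q + 1 ⇒ q = 4/7.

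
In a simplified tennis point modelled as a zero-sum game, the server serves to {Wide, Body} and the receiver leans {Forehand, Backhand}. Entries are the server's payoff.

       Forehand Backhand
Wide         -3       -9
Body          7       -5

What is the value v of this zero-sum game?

Row minima: Wide → -9, Body → -5; maximin = -5.
Column maxima: Forehand → 7, Backhand → -5; minimax = -5.
Since maximin = minimax = -5, there is a saddle point and the value is -5.

-5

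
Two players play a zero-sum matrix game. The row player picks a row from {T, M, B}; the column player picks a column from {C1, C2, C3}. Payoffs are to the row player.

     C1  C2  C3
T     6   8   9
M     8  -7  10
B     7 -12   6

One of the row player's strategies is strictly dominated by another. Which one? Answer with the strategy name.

M gives a strictly higher payoff than B against every column: 8 > 7, -7 > -12, 10 > 6.
So B is strictly dominated and the row player never plays it.

B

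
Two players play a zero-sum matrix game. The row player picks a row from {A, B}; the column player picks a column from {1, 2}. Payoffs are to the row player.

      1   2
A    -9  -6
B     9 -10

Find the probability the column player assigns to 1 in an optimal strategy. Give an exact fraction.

Row minima: A → -9, B → -10; maximin = -9.
Column maxima: 1 → 9, 2 → -6; minimax = -6.
-9 ≠ -6, so there is no saddle point; optimal play is mixed.
Let the row player play A with probability p. Expected payoff against 1: (-9)p + 9(1−p) = −18p + 9; against 2: (-6)p + (-10)(1−p) = 4p − 10.
Setting these equal: −18p + 9 = 4p − 10 ⇒ −22p = -19 ⇒ p = 19/22, and the value is (-18)·(19/22) + 9 = -72/11.
For the column player: with q = P(1), equating A's and B's payoffs gives −3q − 6 = 19q − 10 ⇒ q = 2/11.

2/11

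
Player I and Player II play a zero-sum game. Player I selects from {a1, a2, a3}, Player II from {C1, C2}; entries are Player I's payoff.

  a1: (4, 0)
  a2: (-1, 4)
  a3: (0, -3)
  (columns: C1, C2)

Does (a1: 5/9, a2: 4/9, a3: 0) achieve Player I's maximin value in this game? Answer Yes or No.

Against C1 this mix gives (5/9)·4 + (4/9)·(-1) = 16/9.
Against C2 this mix gives (5/9)·0 + (4/9)·4 = 16/9.
All of Player II's active replies (C1, C2) yield 16/9, and no column does worse for Player I. The mix makes Player II indifferent and guarantees 16/9, so it is optimal.

Yes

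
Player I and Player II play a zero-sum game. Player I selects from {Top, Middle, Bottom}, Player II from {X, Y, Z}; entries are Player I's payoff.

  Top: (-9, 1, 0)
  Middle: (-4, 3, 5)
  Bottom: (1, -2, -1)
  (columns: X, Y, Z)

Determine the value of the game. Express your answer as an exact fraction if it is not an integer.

Row minima: Top → -9, Middle → -4, Bottom → -2; maximin = -2.
Column maxima: X → 1, Y → 3, Z → 5; minimax = 1.
-2 ≠ 1, so there is no saddle point; optimal play is mixed.
Top is strictly dominated by Middle, so Player I never plays it.
With Top eliminated, Z is strictly dominated by Y (it gives Player I strictly more in every remaining row), so Player II never plays it.
On the remaining 2×2 (Middle, Bottom vs X, Y):
Let Player I play Middle with probability p. Expected payoff against X: (-4)p + 1(1−p) = −5p + 1; against Y: 3p + (-2)(1−p) = 5p − 2.
Setting these equal: −5p + 1 = 5p − 2 ⇒ −10p = -3 ⇒ p = 3/10, and the value is (-5)·(3/10) + 1 = -1/2.
For Player II: with q = P(X), equating Middle's and Bottom's payoffs gives −7q + 3 = 3q − 2 ⇒ q = 1/2.

-1/2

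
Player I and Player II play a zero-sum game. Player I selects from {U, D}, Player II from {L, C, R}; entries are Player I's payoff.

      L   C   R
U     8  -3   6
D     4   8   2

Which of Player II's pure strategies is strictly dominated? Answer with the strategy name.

R holds Player I's payoff strictly below L in every row: 6 < 8, 2 < 4.
So L is strictly dominated for Player II.

L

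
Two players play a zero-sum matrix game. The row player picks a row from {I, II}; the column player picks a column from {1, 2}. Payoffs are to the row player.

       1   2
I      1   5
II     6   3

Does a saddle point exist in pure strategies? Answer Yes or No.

Row minima: I → 1, II → 3; maximin = 3.
Column maxima: 1 → 6, 2 → 5; minimax = 5.
3 ≠ 5, so no pure-strategy equilibrium exists.

No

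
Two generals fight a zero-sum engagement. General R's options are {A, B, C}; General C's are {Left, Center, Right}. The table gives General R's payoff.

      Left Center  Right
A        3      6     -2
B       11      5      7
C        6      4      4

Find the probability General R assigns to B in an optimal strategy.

Row minima: A → -2, B → 5, C → 4; maximin = 5.
Column maxima: Left → 11, Center → 6, Right → 7; minimax = 6.
5 ≠ 6, so there is no saddle point; optimal play is mixed.
C is strictly dominated by B, so General R never plays it.
Left is strictly dominated by Right (it gives General R strictly more in every row), so General C never plays it.
On the remaining 2×2 (A, B vs Center, Right):
Let General R play A with probability p. Expected payoff against Center: 6p + 5(1−p) = p + 5; against Right: (-2)p + 7(1−p) = −9p + 7.
Setting these equal: p + 5 = −9p + 7 ⇒ 10p = 2 ⇒ p = 1/5, and the value is (1)·(1/5) + 5 = 26/5.
For General C: with q = P(Center), equating A's and B's payoffs gives 8q − 2 = −2q + 7 ⇒ q = 9/10.

4/5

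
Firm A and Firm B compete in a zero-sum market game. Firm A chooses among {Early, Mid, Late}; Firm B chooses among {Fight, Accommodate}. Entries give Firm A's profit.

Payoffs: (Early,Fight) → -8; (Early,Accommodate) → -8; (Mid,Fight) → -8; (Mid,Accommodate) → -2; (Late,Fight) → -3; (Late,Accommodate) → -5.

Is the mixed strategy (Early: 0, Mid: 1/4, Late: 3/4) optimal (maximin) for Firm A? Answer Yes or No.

Against Fight this mix gives (1/4)·(-8) + (3/4)·(-3) = -17/4.
Against Accommodate this mix gives (1/4)·(-2) + (3/4)·(-5) = -17/4.
All of Firm B's active replies (Fight, Accommodate) yield -17/4, and no column does worse for Firm A. The mix makes Firm B indifferent and guarantees -17/4, so it is optimal.

Yes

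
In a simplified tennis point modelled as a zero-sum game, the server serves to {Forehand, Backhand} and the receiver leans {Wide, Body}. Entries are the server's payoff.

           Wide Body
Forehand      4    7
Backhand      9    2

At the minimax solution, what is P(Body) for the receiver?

Row minima: Forehand → 4, Backhand → 2; maximin = 4.
Column maxima: Wide → 9, Body → 7; minimax = 7.
4 ≠ 7, so there is no saddle point; optimal play is mixed.
Let the server play Forehand with probability p. Expected payoff against Wide: 4p + 9(1−p) = −5p + 9; against Body: 7p + 2(1−p) = 5p + 2.
Setting these equal: −5p + 9 = 5p + 2 ⇒ −10p = -7 ⇒ p = 7/10, and the value is (-5)·(7/10) + 9 = 11/2.
For the receiver: with q = P(Wide), equating Forehand's and Backhand's payoffs gives −3q + 7 = 7q + 2 ⇒ q = 1/2.

1/2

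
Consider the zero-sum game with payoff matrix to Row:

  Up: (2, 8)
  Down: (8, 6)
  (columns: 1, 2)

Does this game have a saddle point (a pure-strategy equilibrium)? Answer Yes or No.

No

Row minima: Up → 2, Down → 6; maximin = 6.
Column maxima: 1 → 8, 2 → 8; minimax = 8.
6 ≠ 8, so no pure-strategy equilibrium exists.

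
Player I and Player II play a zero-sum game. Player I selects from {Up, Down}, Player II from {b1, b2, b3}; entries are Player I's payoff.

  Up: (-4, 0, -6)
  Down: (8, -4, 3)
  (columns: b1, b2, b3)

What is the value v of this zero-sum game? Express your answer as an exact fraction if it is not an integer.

-24/13

Row minima: Up → -6, Down → -4; maximin = -4.
Column maxima: b1 → 8, b2 → 0, b3 → 3; minimax = 0.
-4 ≠ 0, so there is no saddle point; optimal play is mixed.
b1 is strictly dominated by b3 (it gives Player I strictly more in every row), so Player II never plays it.
On the remaining 2×2 (Up, Down vs b2, b3):
Let Player I play Up with probability p. Expected payoff against b2: 0p + (-4)(1−p) = 4p − 4; against b3: (-6)p + 3(1−p) = −9p + 3.
Setting these equal: 4p − 4 = −9p + 3 ⇒ 13p = 7 ⇒ p = 7/13, and the value is (4)·(7/13) − 4 = -24/13.
For Player II: with q = P(b2), equating Up's and Down's payoffs gives 6q − 6 = −7q + 3 ⇒ q = 9/13.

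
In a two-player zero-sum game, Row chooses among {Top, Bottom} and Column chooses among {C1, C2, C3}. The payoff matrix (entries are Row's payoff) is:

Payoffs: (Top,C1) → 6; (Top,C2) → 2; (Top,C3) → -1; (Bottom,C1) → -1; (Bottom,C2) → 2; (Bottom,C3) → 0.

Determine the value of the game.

-1/8

Row minima: Top → -1, Bottom → -1; maximin = -1.
Column maxima: C1 → 6, C2 → 2, C3 → 0; minimax = 0.
-1 ≠ 0, so there is no saddle point; optimal play is mixed.
C2 is strictly dominated by C3 (it gives Row strictly more in every row), so Column never plays it.
On the remaining 2×2 (Top, Bottom vs C1, C3):
Let Row play Top with probability p. Expected payoff against C1: 6p + (-1)(1−p) = 7p − 1; against C3: (-1)p + 0(1−p) = −p.
Setting these equal: 7p − 1 = −p ⇒ 8p = 1 ⇒ p = 1/8, and the value is (7)·(1/8) − 1 = -1/8.
For Column: with q = P(C1), equating Top's and Bottom's payoffs gives 7q − 1 = −q ⇒ q = 1/8.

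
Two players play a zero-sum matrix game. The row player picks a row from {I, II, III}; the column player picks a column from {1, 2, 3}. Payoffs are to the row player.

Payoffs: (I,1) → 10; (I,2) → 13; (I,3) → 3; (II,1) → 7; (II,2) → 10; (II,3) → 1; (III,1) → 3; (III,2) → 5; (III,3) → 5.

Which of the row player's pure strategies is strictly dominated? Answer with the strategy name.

I gives a strictly higher payoff than II against every column: 10 > 7, 13 > 10, 3 > 1.
So II is strictly dominated and the row player never plays it.

II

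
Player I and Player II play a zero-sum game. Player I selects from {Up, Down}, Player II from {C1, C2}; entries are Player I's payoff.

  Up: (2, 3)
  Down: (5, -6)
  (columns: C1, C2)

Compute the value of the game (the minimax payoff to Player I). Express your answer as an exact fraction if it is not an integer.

Row minima: Up → 2, Down → -6; maximin = 2.
Column maxima: C1 → 5, C2 → 3; minimax = 3.
2 ≠ 3, so there is no saddle point; optimal play is mixed.
Let Player I play Up with probability p. Expected payoff against C1: 2p + 5(1−p) = −3p + 5; against C2: 3p + (-6)(1−p) = 9p − 6.
Setting these equal: −3p + 5 = 9p − 6 ⇒ −12p = -11 ⇒ p = 11/12, and the value is (-3)·(11/12) + 5 = 9/4.
For Player II: with q = P(C1), equating Up's and Down's payoffs gives −q + 3 = 11q − 6 ⇒ q = 3/4.

9/4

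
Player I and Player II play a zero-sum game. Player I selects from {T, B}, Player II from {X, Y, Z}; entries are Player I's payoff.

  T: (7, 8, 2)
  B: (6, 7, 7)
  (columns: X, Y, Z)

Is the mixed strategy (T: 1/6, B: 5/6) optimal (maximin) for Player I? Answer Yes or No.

Against X this mix gives (1/6)·7 + (5/6)·6 = 37/6.
Against Y this mix gives (1/6)·8 + (5/6)·7 = 43/6.
Against Z this mix gives (1/6)·2 + (5/6)·7 = 37/6.
All of Player II's active replies (X, Z) yield 37/6, and no column does worse for Player I. The mix makes Player II indifferent and guarantees 37/6, so it is optimal.

Yes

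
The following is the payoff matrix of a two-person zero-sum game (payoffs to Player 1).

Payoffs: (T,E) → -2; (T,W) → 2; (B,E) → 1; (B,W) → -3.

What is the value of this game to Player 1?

Row minima: T → -2, B → -3; maximin = -2.
Column maxima: E → 1, W → 2; minimax = 1.
-2 ≠ 1, so there is no saddle point; optimal play is mixed.
Let Player 1 play T with probability p. Expected payoff against E: (-2)p + 1(1−p) = −3p + 1; against W: 2p + (-3)(1−p) = 5p − 3.
Setting these equal: −3p + 1 = 5p − 3 ⇒ −8p = -4 ⇒ p = 1/2, and the value is (-3)·(1/2) + 1 = -1/2.
For Player 2: with q = P(E), equating T's and B's payoffs gives −4q + 2 = 4q − 3 ⇒ q = 5/8.

-1/2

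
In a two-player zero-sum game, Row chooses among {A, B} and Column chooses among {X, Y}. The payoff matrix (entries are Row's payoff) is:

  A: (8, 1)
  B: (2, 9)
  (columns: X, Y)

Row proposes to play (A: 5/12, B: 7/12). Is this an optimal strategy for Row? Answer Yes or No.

No

Against X this mix gives (5/12)·8 + (7/12)·2 = 9/2.
Against Y this mix gives (5/12)·1 + (7/12)·9 = 17/3.
Column will play X, holding Row to 9/2. Shifting weight toward the row that does better against X would raise this floor (the equalizing mix achieves 5 against both X and Y), so the proposed strategy is not optimal.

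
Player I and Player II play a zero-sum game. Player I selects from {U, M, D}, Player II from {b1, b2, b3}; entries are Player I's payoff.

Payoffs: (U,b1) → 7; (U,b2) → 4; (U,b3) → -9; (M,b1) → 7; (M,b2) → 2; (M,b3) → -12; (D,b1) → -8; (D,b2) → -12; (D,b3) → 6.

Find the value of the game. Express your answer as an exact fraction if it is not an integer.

-84/31

Row minima: U → -9, M → -12, D → -12; maximin = -9.
Column maxima: b1 → 7, b2 → 4, b3 → 6; minimax = 4.
-9 ≠ 4, so there is no saddle point; optimal play is mixed.
b1 is strictly dominated by b2 (it gives Player I strictly more in every row), so Player II never plays it.
With b1 eliminated, M is strictly dominated by U (U gives Player I strictly more in every remaining column), so Player I never plays it.
On the remaining 2×2 (U, D vs b2, b3):
Let Player I play U with probability p. Expected payoff against b2: 4p + (-12)(1−p) = 16p − 12; against b3: (-9)p + 6(1−p) = −15p + 6.
Setting these equal: 16p − 12 = −15p + 6 ⇒ 31p = 18 ⇒ p = 18/31, and the value is (16)·(18/31) − 12 = -84/31.
For Player II: with q = P(b2), equating U's and D's payoffs gives 13q − 9 = −18q + 6 ⇒ q = 15/31.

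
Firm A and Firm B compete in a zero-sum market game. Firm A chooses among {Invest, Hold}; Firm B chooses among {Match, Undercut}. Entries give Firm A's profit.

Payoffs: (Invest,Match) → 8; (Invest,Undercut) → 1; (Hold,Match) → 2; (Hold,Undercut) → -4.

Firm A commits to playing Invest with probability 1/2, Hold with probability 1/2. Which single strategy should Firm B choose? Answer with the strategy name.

Undercut

If Firm B plays Match, Firm A's expected payoff is (1/2)·8 + (1/2)·2 = 5.
If Firm B plays Undercut, Firm A's expected payoff is (1/2)·1 + (1/2)·(-4) = -3/2.
Firm B minimizes Firm A's payoff; the smallest is -3/2, so the best response is Undercut.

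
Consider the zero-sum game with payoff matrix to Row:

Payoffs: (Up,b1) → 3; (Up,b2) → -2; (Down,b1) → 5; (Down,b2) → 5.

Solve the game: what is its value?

Row minima: Up → -2, Down → 5; maximin = 5.
Column maxima: b1 → 5, b2 → 5; minimax = 5.
Since maximin = minimax = 5, there is a saddle point and the value is 5.

5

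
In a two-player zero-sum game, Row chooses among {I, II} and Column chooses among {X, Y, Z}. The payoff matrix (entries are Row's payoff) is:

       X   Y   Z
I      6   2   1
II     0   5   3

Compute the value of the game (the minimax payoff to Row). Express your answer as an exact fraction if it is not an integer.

9/4

Row minima: I → 1, II → 0; maximin = 1.
Column maxima: X → 6, Y → 5, Z → 3; minimax = 3.
1 ≠ 3, so there is no saddle point; optimal play is mixed.
Y is strictly dominated by Z (it gives Row strictly more in every row), so Column never plays it.
On the remaining 2×2 (I, II vs X, Z):
Let Row play I with probability p. Expected payoff against X: 6p + 0(1−p) = 6p; against Z: 1p + 3(1−p) = −2p + 3.
Setting these equal: 6p = −2p + 3 ⇒ 8p = 3 ⇒ p = 3/8, and the value is (6)·(3/8) = 9/4.
For Column: with q = P(X), equating I's and II's payoffs gives 5q + 1 = −3q + 3 ⇒ q = 1/4.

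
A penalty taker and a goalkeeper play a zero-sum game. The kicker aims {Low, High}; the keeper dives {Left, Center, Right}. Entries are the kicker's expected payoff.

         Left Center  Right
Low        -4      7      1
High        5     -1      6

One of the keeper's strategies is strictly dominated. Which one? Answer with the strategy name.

Left holds the kicker's payoff strictly below Right in every row: -4 < 1, 5 < 6.
So Right is strictly dominated for the keeper.

Right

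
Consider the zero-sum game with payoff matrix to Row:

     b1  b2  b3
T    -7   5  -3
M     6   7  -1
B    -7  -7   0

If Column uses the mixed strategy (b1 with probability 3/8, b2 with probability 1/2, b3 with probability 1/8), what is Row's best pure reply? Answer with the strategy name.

Expected payoff of T: (3/8)·(-7) + (1/2)·5 + (1/8)·(-3) = -1/2.
Expected payoff of M: (3/8)·6 + (1/2)·7 + (1/8)·(-1) = 45/8.
Expected payoff of B: (3/8)·(-7) + (1/2)·(-7) + (1/8)·0 = -49/8.
The largest is 45/8, so Row's best response is M.

M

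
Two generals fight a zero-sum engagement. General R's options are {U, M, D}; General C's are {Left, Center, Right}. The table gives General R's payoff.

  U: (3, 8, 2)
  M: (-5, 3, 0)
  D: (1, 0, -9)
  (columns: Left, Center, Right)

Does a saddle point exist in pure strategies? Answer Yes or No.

Yes

Row minima: U → 2, M → -5, D → -9; maximin = 2.
Column maxima: Left → 3, Center → 8, Right → 2; minimax = 2.
maximin = minimax = 2, so a saddle point exists.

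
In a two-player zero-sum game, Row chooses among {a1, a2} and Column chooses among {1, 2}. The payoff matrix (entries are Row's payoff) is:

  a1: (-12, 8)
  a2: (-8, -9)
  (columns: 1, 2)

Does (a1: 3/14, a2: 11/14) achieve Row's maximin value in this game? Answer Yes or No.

No

Against 1 this mix gives (3/14)·(-12) + (11/14)·(-8) = -62/7.
Against 2 this mix gives (3/14)·8 + (11/14)·(-9) = -75/14.
Column will play 1, holding Row to -62/7. Shifting weight toward the row that does better against 1 would raise this floor (the equalizing mix achieves -172/21 against both 1 and 2), so the proposed strategy is not optimal.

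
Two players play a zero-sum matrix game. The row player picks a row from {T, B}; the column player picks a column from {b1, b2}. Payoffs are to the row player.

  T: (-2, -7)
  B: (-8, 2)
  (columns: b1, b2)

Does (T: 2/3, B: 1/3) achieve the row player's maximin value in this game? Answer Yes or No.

Yes

Against b1 this mix gives (2/3)·(-2) + (1/3)·(-8) = -4.
Against b2 this mix gives (2/3)·(-7) + (1/3)·2 = -4.
All of the column player's active replies (b1, b2) yield -4, and no column does worse for the row player. The mix makes the column player indifferent and guarantees -4, so it is optimal.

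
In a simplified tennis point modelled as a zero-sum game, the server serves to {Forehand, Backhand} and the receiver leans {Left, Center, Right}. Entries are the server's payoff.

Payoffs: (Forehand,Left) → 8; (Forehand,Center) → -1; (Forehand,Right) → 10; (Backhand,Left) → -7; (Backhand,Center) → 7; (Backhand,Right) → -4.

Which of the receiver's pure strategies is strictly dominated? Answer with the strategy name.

Left holds the server's payoff strictly below Right in every row: 8 < 10, -7 < -4.
So Right is strictly dominated for the receiver.

Right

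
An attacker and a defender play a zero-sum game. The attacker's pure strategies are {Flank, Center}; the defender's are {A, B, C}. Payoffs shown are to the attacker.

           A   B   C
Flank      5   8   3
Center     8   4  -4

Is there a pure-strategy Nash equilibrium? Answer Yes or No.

Row minima: Flank → 3, Center → -4; maximin = 3.
Column maxima: A → 8, B → 8, C → 3; minimax = 3.
maximin = minimax = 3, so a saddle point exists.

Yes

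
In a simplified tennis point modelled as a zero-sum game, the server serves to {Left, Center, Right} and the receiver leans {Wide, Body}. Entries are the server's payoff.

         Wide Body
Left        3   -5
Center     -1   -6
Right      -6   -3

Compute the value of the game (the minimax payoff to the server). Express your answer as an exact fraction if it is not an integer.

Row minima: Left → -5, Center → -6, Right → -6; maximin = -5.
Column maxima: Wide → 3, Body → -3; minimax = -3.
-5 ≠ -3, so there is no saddle point; optimal play is mixed.
Center is strictly dominated by Left, so the server never plays it.
On the remaining 2×2 (Left, Right vs Wide, Body):
Let the server play Left with probability p. Expected payoff against Wide: 3p + (-6)(1−p) = 9p − 6; against Body: (-5)p + (-3)(1−p) = −2p − 3.
Setting these equal: 9p − 6 = −2p − 3 ⇒ 11p = 3 ⇒ p = 3/11, and the value is (9)·(3/11) − 6 = -39/11.
For the receiver: with q = P(Wide), equating Left's and Right's payoffs gives 8q − 5 = −3q − 3 ⇒ q = 2/11.

-39/11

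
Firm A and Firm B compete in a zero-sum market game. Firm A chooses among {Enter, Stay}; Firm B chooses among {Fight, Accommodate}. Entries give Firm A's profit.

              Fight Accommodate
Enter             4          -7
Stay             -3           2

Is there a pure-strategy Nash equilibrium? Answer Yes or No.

Row minima: Enter → -7, Stay → -3; maximin = -3.
Column maxima: Fight → 4, Accommodate → 2; minimax = 2.
-3 ≠ 2, so no pure-strategy equilibrium exists.

No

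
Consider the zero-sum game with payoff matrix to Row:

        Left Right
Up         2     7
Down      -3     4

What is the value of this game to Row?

2

Row minima: Up → 2, Down → -3; maximin = 2.
Column maxima: Left → 2, Right → 7; minimax = 2.
Since maximin = minimax = 2, there is a saddle point and the value is 2.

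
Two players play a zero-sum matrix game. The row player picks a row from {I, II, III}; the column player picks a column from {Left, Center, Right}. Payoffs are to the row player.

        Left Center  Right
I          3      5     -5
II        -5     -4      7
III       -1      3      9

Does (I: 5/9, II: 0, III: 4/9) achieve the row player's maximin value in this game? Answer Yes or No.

Against Left this mix gives (5/9)·3 + (4/9)·(-1) = 11/9.
Against Center this mix gives (5/9)·5 + (4/9)·3 = 37/9.
Against Right this mix gives (5/9)·(-5) + (4/9)·9 = 11/9.
All of the column player's active replies (Left, Right) yield 11/9, and no column does worse for the row player. The mix makes the column player indifferent and guarantees 11/9, so it is optimal.

Yes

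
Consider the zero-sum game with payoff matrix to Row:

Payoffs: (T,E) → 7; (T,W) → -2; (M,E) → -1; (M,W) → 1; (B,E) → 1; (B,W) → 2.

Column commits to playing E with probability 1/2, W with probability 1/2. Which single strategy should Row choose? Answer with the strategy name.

T

Expected payoff of T: (1/2)·7 + (1/2)·(-2) = 5/2.
Expected payoff of M: (1/2)·(-1) + (1/2)·1 = 0.
Expected payoff of B: (1/2)·1 + (1/2)·2 = 3/2.
The largest is 5/2, so Row's best response is T.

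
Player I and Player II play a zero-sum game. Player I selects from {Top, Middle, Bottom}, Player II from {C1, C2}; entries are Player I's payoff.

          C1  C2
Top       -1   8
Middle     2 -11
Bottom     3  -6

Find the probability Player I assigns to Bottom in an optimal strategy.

1/2

Row minima: Top → -1, Middle → -11, Bottom → -6; maximin = -1.
Column maxima: C1 → 3, C2 → 8; minimax = 3.
-1 ≠ 3, so there is no saddle point; optimal play is mixed.
Middle is strictly dominated by Bottom, so Player I never plays it.
On the remaining 2×2 (Top, Bottom vs C1, C2):
Let Player I play Top with probability p. Expected payoff against C1: (-1)p + 3(1−p) = −4p + 3; against C2: 8p + (-6)(1−p) = 14p − 6.
Setting these equal: −4p + 3 = 14p − 6 ⇒ −18p = -9 ⇒ p = 1/2, and the value is (-4)·(1/2) + 3 = 1.
For Player II: with q = P(C1), equating Top's and Bottom's payoffs gives −9q + 8 = 9q − 6 ⇒ q = 7/9.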